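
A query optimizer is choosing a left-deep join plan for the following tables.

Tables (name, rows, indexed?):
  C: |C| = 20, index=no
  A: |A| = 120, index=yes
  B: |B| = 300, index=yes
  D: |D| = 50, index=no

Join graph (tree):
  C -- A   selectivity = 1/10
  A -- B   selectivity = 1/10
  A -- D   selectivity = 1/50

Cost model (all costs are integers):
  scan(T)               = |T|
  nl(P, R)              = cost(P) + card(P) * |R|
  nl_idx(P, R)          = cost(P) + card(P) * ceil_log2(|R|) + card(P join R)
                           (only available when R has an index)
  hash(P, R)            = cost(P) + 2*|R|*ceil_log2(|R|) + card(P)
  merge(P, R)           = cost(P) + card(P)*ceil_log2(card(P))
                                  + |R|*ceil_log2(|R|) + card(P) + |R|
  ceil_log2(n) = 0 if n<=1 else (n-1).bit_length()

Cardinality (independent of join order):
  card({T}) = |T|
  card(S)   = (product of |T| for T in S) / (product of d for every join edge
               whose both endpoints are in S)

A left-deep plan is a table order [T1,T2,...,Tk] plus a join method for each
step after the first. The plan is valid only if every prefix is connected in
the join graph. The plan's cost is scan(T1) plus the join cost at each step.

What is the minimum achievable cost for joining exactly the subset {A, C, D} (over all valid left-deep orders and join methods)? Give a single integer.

Selinger DP over subsets of {A,C,D}:
  {C}: scan cost=20, card=20
  {A}: scan cost=120, card=120
  {D}: scan cost=50, card=50
  {AC}: card=240; try (A,nl_idx)→400, (C,hash)→440, (A,merge)→1100, (C,merge)→1200, (A,hash)→1720, (A,nl)→2420 …(+1); best=400 via (A,nl_idx)
  {AD}: card=120; try (A,nl_idx)→520, (D,hash)→840, (A,merge)→1360, (D,merge)→1430, (A,hash)→1780, (A,nl)→6050 …(+1); best=520 via (A,nl_idx)
  {ACD}: card=240; try (C,hash)→840, (D,hash)→1240, (C,merge)→1600, (D,merge)→2910, (C,nl)→2920, (D,nl)→12400; best=840 via (C,hash)

840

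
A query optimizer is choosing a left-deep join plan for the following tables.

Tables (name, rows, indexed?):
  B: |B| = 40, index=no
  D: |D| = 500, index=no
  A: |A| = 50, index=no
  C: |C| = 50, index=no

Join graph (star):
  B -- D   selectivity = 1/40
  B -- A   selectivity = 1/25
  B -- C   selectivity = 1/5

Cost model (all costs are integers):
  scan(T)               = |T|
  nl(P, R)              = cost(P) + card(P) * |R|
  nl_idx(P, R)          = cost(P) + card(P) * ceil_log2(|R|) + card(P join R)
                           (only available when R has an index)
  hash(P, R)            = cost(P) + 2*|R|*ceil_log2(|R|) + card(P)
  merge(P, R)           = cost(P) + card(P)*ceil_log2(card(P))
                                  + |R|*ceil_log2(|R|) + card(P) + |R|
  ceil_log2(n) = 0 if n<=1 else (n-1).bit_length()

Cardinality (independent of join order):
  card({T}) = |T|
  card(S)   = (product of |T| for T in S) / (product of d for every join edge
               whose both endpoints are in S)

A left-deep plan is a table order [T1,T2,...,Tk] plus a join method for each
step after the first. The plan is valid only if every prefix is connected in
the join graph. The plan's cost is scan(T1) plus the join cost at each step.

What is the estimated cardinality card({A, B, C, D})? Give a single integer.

10000

Tables in S: A(50), B(40), C(50), D(500)
Edges inside S: B-D(d=40), B-A(d=25), B-C(d=5)
numerator = 50 * 40 * 50 * 500 = 50000000
denominator = 40 * 25 * 5 = 5000
card(S) = 50000000 / 5000 = 10000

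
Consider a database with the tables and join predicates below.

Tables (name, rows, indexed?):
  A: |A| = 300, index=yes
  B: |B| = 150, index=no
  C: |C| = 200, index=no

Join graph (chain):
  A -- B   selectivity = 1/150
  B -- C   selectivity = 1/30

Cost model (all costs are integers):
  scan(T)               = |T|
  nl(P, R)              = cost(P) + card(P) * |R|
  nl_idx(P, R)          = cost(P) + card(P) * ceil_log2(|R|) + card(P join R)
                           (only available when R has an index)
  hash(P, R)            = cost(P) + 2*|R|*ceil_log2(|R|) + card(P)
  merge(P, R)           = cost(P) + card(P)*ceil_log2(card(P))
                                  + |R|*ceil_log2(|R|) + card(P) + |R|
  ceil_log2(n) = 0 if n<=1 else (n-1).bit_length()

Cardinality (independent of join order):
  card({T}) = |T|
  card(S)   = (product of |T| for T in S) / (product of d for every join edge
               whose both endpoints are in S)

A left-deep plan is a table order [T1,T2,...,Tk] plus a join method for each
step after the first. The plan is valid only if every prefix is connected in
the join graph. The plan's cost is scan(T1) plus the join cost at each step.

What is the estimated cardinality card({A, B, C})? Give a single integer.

Tables in S: A(300), B(150), C(200)
Edges inside S: A-B(d=150), B-C(d=30)
numerator = 300 * 150 * 200 = 9000000
denominator = 150 * 30 = 4500
card(S) = 9000000 / 4500 = 2000

2000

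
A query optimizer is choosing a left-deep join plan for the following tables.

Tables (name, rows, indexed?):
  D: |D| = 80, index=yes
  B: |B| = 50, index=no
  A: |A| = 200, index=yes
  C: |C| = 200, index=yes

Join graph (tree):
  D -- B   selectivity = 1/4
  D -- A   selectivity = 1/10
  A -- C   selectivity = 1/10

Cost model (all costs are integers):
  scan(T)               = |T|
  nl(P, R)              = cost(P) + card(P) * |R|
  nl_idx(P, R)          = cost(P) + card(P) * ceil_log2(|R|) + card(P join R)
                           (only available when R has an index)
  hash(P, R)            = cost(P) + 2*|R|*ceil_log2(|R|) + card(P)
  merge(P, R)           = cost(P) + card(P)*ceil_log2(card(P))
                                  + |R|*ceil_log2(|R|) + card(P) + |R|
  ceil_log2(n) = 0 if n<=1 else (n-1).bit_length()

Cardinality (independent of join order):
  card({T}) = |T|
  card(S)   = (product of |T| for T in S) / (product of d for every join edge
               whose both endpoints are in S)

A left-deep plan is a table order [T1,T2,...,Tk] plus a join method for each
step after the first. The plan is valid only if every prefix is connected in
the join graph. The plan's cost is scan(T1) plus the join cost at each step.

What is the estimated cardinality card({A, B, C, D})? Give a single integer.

Tables in S: A(200), B(50), C(200), D(80)
Edges inside S: D-B(d=4), D-A(d=10), A-C(d=10)
numerator = 200 * 50 * 200 * 80 = 160000000
denominator = 4 * 10 * 10 = 400
card(S) = 160000000 / 400 = 400000

400000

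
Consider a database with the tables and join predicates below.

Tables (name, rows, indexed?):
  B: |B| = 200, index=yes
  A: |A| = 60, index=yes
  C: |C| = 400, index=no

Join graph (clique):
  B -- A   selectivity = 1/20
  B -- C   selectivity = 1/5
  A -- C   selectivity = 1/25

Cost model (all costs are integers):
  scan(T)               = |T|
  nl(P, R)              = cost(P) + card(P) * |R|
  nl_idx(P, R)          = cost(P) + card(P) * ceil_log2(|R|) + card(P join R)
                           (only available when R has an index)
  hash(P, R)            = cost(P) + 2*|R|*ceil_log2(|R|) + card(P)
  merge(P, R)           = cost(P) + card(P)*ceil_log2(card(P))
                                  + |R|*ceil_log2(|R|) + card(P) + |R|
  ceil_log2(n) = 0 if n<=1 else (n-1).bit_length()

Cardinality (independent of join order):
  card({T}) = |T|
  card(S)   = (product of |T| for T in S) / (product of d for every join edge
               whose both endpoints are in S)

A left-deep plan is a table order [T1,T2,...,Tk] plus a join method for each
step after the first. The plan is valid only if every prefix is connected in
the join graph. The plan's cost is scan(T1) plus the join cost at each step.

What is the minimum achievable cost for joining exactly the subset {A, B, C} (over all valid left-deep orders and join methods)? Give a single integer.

5680

Selinger DP over subsets of {A,B,C}:
  {B}: scan cost=200, card=200
  {A}: scan cost=60, card=60
  {C}: scan cost=400, card=400
  {AB}: card=600; try (A,hash)→1120, (B,nl_idx)→1140, (A,nl_idx)→2000, (B,merge)→2280, (A,merge)→2420, (B,hash)→3320 …(+2); best=1120 via (A,hash)
  {BC}: card=16000; try (B,hash)→4000, (C,merge)→6000, (B,merge)→6200, (C,hash)→7600, (B,nl_idx)→19600, (C,nl)→80200 …(+1); best=4000 via (B,hash)
  {AC}: card=960; try (A,hash)→1520, (A,nl_idx)→3760, (C,merge)→4480, (A,merge)→4820, (C,hash)→7320, (C,nl)→24060 …(+1); best=1520 via (A,hash)
  {ABC}: card=1920; try (B,hash)→5680, (C,hash)→8920, (B,nl_idx)→11120, (C,merge)→11720, (B,merge)→13880, (A,hash)→20720 …(+5); best=5680 via (B,hash)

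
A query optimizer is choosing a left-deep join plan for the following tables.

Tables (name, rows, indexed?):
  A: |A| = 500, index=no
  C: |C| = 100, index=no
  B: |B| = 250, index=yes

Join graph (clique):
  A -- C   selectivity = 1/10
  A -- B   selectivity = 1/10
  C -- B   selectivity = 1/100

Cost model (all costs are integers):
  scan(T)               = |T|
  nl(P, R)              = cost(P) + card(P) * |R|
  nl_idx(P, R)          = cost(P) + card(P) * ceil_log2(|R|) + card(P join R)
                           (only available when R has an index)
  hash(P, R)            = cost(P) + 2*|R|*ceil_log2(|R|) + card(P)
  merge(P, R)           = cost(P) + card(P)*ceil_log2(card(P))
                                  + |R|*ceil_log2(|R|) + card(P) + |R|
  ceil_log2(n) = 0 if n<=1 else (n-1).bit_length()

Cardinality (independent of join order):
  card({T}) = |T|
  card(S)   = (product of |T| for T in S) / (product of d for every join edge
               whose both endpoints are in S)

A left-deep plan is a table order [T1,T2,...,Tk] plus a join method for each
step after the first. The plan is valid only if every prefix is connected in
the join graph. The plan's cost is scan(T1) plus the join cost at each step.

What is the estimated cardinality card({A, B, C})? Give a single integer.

1250

Tables in S: A(500), B(250), C(100)
Edges inside S: A-C(d=10), A-B(d=10), C-B(d=100)
numerator = 500 * 250 * 100 = 12500000
denominator = 10 * 10 * 100 = 10000
card(S) = 12500000 / 10000 = 1250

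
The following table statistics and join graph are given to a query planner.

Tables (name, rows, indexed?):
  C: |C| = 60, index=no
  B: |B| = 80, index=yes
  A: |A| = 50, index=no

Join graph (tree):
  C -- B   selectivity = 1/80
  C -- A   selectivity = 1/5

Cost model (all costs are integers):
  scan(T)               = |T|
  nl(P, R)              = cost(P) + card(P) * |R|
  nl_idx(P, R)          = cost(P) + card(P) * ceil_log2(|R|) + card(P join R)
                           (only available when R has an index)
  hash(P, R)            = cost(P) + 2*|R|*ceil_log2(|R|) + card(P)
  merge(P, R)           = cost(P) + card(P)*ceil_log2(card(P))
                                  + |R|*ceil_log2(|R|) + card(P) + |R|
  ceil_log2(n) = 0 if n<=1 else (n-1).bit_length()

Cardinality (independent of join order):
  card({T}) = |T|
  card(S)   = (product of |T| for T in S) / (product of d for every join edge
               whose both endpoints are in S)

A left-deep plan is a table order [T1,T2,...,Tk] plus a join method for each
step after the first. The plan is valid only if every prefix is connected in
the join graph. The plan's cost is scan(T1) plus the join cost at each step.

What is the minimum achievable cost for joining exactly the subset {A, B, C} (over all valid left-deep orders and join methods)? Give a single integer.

Selinger DP over subsets of {A,B,C}:
  {C}: scan cost=60, card=60
  {B}: scan cost=80, card=80
  {A}: scan cost=50, card=50
  {BC}: card=60; try (B,nl_idx)→540, (C,hash)→880, (B,merge)→1120, (C,merge)→1140, (B,hash)→1240, (B,nl)→4860 …(+1); best=540 via (B,nl_idx)
  {AC}: card=600; try (A,hash)→720, (C,hash)→820, (C,merge)→820, (A,merge)→830, (C,nl)→3050, (A,nl)→3060; best=720 via (A,hash)
  {ABC}: card=600; try (A,hash)→1200, (A,merge)→1310, (B,hash)→2440, (A,nl)→3540, (B,nl_idx)→5520, (B,merge)→7960 …(+1); best=1200 via (A,hash)

1200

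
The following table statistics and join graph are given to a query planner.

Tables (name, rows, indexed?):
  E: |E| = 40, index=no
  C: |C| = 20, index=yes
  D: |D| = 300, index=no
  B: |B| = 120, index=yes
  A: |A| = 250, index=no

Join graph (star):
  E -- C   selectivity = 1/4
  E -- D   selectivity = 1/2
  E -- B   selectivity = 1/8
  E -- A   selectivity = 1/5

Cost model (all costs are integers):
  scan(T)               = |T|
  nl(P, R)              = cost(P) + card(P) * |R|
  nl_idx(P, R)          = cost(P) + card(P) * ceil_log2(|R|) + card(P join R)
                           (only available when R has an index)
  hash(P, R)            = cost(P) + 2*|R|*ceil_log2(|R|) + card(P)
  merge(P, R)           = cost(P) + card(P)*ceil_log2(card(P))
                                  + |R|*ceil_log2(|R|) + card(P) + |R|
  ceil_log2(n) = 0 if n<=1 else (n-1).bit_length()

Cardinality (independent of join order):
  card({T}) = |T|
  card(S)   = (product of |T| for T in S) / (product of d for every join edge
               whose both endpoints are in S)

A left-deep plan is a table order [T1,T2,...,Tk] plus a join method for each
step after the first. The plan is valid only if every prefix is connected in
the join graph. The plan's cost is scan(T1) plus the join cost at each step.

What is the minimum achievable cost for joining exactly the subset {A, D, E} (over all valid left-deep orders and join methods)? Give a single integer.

8380

Selinger DP over subsets of {A,D,E}:
  {E}: scan cost=40, card=40
  {D}: scan cost=300, card=300
  {A}: scan cost=250, card=250
  {DE}: card=6000; try (E,hash)→1080, (D,merge)→3320, (E,merge)→3580, (D,hash)→5480, (D,nl)→12040, (E,nl)→12300; best=1080 via (E,hash)
  {AE}: card=2000; try (E,hash)→980, (A,merge)→2570, (E,merge)→2780, (A,hash)→4080, (A,nl)→10040, (E,nl)→10250; best=980 via (E,hash)
  {ADE}: card=300000; try (D,hash)→8380, (A,hash)→11080, (D,merge)→27980, (A,merge)→87330, (D,nl)→600980, (A,nl)→1501080; best=8380 via (D,hash)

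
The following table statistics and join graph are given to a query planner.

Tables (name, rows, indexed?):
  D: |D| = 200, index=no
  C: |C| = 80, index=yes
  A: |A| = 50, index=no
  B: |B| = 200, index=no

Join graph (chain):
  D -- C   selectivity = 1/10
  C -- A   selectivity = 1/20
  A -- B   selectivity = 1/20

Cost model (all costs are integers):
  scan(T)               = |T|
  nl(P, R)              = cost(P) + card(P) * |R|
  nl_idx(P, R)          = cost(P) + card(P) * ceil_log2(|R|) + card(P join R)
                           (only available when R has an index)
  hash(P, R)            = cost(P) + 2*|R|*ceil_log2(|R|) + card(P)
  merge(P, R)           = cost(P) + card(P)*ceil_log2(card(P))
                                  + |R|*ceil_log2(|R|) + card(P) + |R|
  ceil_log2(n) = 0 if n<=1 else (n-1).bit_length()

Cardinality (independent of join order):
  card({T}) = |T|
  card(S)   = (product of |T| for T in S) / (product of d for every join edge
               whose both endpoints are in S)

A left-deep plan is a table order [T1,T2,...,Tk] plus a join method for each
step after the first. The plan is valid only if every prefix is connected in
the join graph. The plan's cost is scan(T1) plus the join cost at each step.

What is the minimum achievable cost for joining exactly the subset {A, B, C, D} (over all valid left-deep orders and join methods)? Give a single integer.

Selinger DP over subsets of {A,B,C,D}:
  {D}: scan cost=200, card=200
  {C}: scan cost=80, card=80
  {A}: scan cost=50, card=50
  {B}: scan cost=200, card=200
  {CD}: card=1600; try (C,hash)→1520, (D,merge)→2520, (C,merge)→2640, (C,nl_idx)→3200, (D,hash)→3360, (D,nl)→16080 …(+1); best=1520 via (C,hash)
  {AC}: card=200; try (C,nl_idx)→600, (A,hash)→760, (C,merge)→1040, (A,merge)→1070, (C,hash)→1220, (C,nl)→4050 …(+1); best=600 via (C,nl_idx)
  {AB}: card=500; try (A,hash)→1000, (B,merge)→2200, (A,merge)→2350, (B,hash)→3300, (B,nl)→10050, (A,nl)→10200; best=1000 via (A,hash)
  {ACD}: card=4000; try (A,hash)→3720, (D,hash)→4000, (D,merge)→4200, (A,merge)→21070, (D,nl)→40600, (A,nl)→81520; best=3720 via (A,hash)
  {ABC}: card=2000; try (C,hash)→2620, (B,hash)→4000, (B,merge)→4200, (C,nl_idx)→6500, (C,merge)→6640, (B,nl)→40600 …(+1); best=2620 via (C,hash)
  {ABCD}: card=40000; try (D,hash)→7820, (B,hash)→10920, (D,merge)→28420, (B,merge)→57520, (D,nl)→402620, (B,nl)→803720; best=7820 via (D,hash)

7820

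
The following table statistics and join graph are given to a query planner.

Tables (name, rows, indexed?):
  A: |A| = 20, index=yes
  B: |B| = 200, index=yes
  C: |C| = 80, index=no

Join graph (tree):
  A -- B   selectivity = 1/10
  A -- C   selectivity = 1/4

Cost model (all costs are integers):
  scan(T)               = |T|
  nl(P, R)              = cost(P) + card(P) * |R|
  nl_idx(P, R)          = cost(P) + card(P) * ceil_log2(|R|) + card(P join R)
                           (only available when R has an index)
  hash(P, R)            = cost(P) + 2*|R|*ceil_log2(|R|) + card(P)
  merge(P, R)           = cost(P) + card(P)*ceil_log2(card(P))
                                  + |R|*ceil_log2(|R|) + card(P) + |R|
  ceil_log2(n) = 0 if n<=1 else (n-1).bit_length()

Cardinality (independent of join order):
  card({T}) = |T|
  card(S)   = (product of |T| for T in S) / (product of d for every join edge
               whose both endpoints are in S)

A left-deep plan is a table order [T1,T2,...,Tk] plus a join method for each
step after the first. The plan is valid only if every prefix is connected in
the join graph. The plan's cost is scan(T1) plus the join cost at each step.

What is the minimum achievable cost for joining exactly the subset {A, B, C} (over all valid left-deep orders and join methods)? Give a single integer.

2100

Selinger DP over subsets of {A,B,C}:
  {A}: scan cost=20, card=20
  {B}: scan cost=200, card=200
  {C}: scan cost=80, card=80
  {AB}: card=400; try (B,nl_idx)→580, (A,hash)→600, (A,nl_idx)→1600, (B,merge)→1940, (A,merge)→2120, (B,hash)→3240 …(+2); best=580 via (B,nl_idx)
  {AC}: card=400; try (A,hash)→360, (C,merge)→780, (A,merge)→840, (A,nl_idx)→880, (C,hash)→1160, (C,nl)→1620 …(+1); best=360 via (A,hash)
  {ABC}: card=8000; try (C,hash)→2100, (B,hash)→3960, (C,merge)→5220, (B,merge)→6160, (B,nl_idx)→11560, (C,nl)→32580 …(+1); best=2100 via (C,hash)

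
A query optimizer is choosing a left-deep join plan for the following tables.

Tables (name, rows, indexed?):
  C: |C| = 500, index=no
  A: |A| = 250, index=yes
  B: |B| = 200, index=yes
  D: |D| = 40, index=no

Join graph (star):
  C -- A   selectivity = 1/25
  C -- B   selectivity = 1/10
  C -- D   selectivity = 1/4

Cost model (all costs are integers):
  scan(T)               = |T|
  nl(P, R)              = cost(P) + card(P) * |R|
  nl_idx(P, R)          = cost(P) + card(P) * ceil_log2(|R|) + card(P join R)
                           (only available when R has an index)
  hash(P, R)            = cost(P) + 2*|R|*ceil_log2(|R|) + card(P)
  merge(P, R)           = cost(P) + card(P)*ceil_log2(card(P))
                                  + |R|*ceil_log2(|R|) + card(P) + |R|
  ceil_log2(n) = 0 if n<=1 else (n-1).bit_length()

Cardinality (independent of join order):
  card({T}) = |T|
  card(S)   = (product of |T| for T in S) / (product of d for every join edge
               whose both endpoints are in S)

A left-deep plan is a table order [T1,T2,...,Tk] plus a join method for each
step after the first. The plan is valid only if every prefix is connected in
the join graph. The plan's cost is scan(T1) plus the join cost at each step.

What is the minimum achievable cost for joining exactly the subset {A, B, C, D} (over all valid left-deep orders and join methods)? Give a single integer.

Selinger DP over subsets of {A,B,C,D}:
  {C}: scan cost=500, card=500
  {A}: scan cost=250, card=250
  {B}: scan cost=200, card=200
  {D}: scan cost=40, card=40
  {AC}: card=5000; try (A,hash)→5000, (C,merge)→7500, (A,merge)→7750, (C,hash)→9500, (A,nl_idx)→9500, (C,nl)→125250 …(+1); best=5000 via (A,hash)
  {BC}: card=10000; try (B,hash)→4200, (C,merge)→7000, (B,merge)→7300, (C,hash)→9400, (B,nl_idx)→14500, (C,nl)→100200 …(+1); best=4200 via (B,hash)
  {CD}: card=5000; try (D,hash)→1480, (C,merge)→5320, (D,merge)→5780, (C,hash)→9080, (C,nl)→20040, (D,nl)→20500; best=1480 via (D,hash)
  {ABC}: card=100000; try (B,hash)→13200, (A,hash)→18200, (B,merge)→76800, (B,nl_idx)→145000, (A,merge)→156450, (A,nl_idx)→184200 …(+2); best=13200 via (B,hash)
  {ACD}: card=50000; try (D,hash)→10480, (A,hash)→10480, (A,merge)→73730, (D,merge)→75280, (A,nl_idx)→91480, (D,nl)→205000 …(+1); best=10480 via (D,hash)
  {BCD}: card=100000; try (B,hash)→9680, (D,hash)→14680, (B,merge)→73280, (B,nl_idx)→141480, (D,merge)→154480, (D,nl)→404200 …(+1); best=9680 via (B,hash)
  {ABCD}: card=1000000; try (B,hash)→63680, (D,hash)→113680, (A,hash)→113680, (B,merge)→862280, (B,nl_idx)→1410480, (A,nl_idx)→1809680 …(+5); best=63680 via (B,hash)

63680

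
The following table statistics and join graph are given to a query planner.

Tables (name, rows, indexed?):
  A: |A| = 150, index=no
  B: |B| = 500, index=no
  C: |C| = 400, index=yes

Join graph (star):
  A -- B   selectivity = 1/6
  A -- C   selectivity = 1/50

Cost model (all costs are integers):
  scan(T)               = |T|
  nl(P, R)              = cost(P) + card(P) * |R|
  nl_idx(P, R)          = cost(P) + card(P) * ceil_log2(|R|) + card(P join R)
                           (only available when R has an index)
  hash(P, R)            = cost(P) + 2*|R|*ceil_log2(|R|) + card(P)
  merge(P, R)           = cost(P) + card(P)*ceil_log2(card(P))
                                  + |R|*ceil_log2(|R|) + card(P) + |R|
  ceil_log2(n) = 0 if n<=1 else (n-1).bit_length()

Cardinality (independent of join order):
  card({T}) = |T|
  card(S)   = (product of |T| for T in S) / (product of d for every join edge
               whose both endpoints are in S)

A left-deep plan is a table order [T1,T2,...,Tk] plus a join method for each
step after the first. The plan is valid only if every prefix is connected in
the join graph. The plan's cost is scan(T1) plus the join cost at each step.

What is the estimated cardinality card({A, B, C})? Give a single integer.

Tables in S: A(150), B(500), C(400)
Edges inside S: A-B(d=6), A-C(d=50)
numerator = 150 * 500 * 400 = 30000000
denominator = 6 * 50 = 300
card(S) = 30000000 / 300 = 100000

100000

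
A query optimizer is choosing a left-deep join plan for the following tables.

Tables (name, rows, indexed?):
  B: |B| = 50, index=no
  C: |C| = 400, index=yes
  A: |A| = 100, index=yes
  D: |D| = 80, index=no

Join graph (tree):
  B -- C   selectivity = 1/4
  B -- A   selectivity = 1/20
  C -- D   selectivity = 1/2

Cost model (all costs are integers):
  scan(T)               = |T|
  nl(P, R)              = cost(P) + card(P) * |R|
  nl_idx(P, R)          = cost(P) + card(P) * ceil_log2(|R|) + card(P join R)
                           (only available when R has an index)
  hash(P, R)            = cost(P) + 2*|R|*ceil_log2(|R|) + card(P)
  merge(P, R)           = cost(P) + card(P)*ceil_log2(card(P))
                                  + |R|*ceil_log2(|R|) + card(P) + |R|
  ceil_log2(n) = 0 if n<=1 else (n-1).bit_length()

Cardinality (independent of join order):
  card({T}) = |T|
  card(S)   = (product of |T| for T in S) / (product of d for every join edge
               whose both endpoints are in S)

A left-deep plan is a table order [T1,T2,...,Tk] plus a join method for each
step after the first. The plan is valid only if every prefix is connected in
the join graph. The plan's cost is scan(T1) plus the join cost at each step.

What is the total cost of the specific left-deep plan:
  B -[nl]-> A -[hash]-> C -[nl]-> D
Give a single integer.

2012500

step 1: scan B: cost=50, card=50
step 2: join A via nl
    card(P join A) = 50*100/(20) = 250
    cost = 50 + 50*100 = 5050
step 3: join C via hash
    card(P join C) = 250*400/(4) = 25000
    cost = 5050 + 2*400*9 + 250 = 12500
step 4: join D via nl
    card(P join D) = 25000*80/(2) = 1000000
    cost = 12500 + 25000*80 = 2012500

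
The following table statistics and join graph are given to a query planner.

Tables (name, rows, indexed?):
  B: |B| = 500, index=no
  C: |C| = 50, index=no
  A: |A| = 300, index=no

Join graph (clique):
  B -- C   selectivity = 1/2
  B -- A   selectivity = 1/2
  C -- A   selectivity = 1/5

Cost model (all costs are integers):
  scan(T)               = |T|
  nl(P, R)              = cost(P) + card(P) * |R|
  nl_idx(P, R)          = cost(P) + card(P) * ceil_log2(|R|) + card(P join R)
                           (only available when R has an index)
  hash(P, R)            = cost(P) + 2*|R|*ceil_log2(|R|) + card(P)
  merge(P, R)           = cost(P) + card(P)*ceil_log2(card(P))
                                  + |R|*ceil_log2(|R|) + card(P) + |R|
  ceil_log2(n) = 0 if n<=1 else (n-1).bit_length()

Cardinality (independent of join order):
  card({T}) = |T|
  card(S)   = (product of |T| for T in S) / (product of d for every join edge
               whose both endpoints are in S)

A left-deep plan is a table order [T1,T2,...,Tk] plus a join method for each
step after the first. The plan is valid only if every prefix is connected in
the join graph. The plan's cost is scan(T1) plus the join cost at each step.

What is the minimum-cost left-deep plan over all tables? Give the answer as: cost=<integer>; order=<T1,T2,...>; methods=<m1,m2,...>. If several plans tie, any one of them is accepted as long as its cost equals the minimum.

Selinger DP (subsets sized 1..n):
  {B}: scan cost=500, card=500
  {C}: scan cost=50, card=50
  {A}: scan cost=300, card=300
  {BC}: card=12500; try (C,hash)→1600, (B,merge)→5400, (C,merge)→5850, (B,hash)→9100, (B,nl)→25050, (C,nl)→25500; best=1600 via (C,hash)
  {AB}: card=75000; try (A,hash)→6400, (B,merge)→8300, (A,merge)→8500, (B,hash)→9600, (B,nl)→150300, (A,nl)→150500; best=6400 via (A,hash)
  {AC}: card=3000; try (C,hash)→1200, (A,merge)→3400, (C,merge)→3650, (A,hash)→5500, (A,nl)→15050, (C,nl)→15300; best=1200 via (C,hash)
  {ABC}: card=375000; try (B,hash)→13200, (A,hash)→19500, (B,merge)→45200, (C,hash)→82000, (A,merge)→192100, (C,merge)→1356750 …(+3); best=13200 via (B,hash)

cost=13200; order=A,C,B; methods=hash,hash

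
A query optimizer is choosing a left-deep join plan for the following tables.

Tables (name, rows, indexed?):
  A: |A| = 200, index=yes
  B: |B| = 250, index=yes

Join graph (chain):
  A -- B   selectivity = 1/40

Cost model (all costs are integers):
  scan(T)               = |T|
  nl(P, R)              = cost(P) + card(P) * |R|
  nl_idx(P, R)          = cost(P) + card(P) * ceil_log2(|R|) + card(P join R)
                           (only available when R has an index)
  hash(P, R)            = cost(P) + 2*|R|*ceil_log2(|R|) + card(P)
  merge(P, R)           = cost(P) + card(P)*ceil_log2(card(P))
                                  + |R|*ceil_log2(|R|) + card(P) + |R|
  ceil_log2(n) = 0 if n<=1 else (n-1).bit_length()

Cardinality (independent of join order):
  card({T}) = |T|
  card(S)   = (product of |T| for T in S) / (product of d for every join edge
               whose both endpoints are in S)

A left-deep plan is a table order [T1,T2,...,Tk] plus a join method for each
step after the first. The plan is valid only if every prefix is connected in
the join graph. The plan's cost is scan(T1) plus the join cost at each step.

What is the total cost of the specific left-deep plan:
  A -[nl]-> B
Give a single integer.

50200

step 1: scan A: cost=200, card=200
step 2: join B via nl
    card(P join B) = 200*250/(40) = 1250
    cost = 200 + 200*250 = 50200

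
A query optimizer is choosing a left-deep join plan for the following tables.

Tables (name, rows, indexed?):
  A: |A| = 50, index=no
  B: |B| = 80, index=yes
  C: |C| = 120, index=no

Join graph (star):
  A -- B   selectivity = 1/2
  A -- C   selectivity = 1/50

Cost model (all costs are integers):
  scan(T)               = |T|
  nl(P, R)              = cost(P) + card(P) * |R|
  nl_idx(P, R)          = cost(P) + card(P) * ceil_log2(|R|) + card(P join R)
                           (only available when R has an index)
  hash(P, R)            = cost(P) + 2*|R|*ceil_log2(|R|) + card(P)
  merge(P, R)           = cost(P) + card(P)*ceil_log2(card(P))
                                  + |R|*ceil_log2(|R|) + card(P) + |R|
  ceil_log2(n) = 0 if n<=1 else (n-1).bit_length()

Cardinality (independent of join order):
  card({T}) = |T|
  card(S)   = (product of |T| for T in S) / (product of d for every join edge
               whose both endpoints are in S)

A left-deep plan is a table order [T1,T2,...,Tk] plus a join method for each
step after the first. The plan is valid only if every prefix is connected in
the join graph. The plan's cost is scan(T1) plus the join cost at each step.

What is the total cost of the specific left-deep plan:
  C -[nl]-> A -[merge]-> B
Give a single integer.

7720

step 1: scan C: cost=120, card=120
step 2: join A via nl
    card(P join A) = 120*50/(50) = 120
    cost = 120 + 120*50 = 6120
step 3: join B via merge
    card(P join B) = 120*80/(2) = 4800
    cost = 6120 + 120*7 + 80*7 + 120 + 80 = 7720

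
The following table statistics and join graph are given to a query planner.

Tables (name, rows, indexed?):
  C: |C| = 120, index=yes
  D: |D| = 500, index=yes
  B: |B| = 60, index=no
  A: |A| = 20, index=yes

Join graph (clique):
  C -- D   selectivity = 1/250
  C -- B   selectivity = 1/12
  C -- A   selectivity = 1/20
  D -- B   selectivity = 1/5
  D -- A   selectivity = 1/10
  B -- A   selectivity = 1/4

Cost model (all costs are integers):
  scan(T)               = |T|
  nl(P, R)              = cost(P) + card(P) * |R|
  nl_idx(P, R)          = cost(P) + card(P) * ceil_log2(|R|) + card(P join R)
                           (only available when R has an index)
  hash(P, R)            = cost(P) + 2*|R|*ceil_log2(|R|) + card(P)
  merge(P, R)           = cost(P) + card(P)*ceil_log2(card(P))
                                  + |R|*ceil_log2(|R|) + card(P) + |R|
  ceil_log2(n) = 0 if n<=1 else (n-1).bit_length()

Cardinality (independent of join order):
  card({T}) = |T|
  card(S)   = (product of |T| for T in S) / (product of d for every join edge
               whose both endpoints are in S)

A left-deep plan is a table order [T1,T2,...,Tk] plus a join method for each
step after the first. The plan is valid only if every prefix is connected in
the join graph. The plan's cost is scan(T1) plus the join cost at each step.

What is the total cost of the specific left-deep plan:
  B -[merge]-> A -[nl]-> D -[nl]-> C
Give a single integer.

step 1: scan B: cost=60, card=60
step 2: join A via merge
    card(P join A) = 60*20/(4) = 300
    cost = 60 + 60*6 + 20*5 + 60 + 20 = 600
step 3: join D via nl
    card(P join D) = 300*500/(5*10) = 3000
    cost = 600 + 300*500 = 150600
step 4: join C via nl
    card(P join C) = 3000*120/(250*12*20) = 6
    cost = 150600 + 3000*120 = 510600

510600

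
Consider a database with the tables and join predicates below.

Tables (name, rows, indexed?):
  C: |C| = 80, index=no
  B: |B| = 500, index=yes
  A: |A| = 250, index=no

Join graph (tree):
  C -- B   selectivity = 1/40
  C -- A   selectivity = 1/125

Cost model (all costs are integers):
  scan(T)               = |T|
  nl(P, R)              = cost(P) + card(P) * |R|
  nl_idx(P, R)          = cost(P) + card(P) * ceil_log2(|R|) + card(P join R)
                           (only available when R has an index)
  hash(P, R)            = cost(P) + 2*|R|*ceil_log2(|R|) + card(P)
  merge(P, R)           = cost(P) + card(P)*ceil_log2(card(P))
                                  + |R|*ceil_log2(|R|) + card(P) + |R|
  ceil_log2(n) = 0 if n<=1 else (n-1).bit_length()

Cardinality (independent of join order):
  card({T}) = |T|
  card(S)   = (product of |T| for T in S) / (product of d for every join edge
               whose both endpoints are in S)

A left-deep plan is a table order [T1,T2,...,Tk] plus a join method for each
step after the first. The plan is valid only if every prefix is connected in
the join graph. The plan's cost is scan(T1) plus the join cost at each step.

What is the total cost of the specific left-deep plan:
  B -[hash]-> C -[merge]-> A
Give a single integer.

15370

step 1: scan B: cost=500, card=500
step 2: join C via hash
    card(P join C) = 500*80/(40) = 1000
    cost = 500 + 2*80*7 + 500 = 2120
step 3: join A via merge
    card(P join A) = 1000*250/(125) = 2000
    cost = 2120 + 1000*10 + 250*8 + 1000 + 250 = 15370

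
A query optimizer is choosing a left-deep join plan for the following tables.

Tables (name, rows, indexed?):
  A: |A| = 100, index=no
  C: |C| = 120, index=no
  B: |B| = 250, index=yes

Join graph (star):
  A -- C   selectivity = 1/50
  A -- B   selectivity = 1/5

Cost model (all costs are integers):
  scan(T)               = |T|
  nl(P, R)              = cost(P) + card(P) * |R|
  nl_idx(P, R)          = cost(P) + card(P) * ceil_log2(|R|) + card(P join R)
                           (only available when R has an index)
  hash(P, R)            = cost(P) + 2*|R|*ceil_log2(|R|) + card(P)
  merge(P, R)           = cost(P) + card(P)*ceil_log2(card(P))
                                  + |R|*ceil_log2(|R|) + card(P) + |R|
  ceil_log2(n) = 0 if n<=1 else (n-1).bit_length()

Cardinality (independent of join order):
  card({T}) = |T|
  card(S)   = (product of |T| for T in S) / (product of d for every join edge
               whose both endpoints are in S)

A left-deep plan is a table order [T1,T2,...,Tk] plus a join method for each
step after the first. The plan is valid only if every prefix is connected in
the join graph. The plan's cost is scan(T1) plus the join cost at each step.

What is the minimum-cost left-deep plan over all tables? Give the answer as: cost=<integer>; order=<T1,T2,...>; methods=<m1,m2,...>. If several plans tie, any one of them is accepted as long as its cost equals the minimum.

Selinger DP (subsets sized 1..n):
  {A}: scan cost=100, card=100
  {C}: scan cost=120, card=120
  {B}: scan cost=250, card=250
  {AC}: card=240; try (A,hash)→1640, (C,merge)→1860, (C,hash)→1880, (A,merge)→1880, (C,nl)→12100, (A,nl)→12120; best=1640 via (A,hash)
  {AB}: card=5000; try (A,hash)→1900, (B,merge)→3150, (A,merge)→3300, (B,hash)→4200, (B,nl_idx)→5900, (B,nl)→25100 …(+1); best=1900 via (A,hash)
  {ABC}: card=12000; try (B,hash)→5880, (B,merge)→6050, (C,hash)→8580, (B,nl_idx)→15560, (B,nl)→61640, (C,merge)→72860 …(+1); best=5880 via (B,hash)

cost=5880; order=C,A,B; methods=hash,hash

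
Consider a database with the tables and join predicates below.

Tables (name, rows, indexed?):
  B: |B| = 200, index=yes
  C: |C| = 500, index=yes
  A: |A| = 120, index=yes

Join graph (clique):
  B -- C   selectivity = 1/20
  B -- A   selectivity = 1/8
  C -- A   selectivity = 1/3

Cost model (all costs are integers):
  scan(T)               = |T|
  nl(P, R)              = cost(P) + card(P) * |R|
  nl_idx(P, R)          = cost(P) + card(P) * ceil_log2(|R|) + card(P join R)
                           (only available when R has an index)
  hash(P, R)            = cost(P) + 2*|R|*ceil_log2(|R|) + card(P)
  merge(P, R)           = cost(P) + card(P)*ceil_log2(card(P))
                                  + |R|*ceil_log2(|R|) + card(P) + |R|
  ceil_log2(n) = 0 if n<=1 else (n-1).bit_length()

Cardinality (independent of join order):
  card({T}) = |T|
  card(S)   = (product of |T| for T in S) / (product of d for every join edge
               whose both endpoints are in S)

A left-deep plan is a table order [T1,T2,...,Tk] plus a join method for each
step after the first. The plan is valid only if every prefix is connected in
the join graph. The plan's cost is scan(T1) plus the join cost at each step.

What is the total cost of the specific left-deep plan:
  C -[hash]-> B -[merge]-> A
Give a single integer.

75160

step 1: scan C: cost=500, card=500
step 2: join B via hash
    card(P join B) = 500*200/(20) = 5000
    cost = 500 + 2*200*8 + 500 = 4200
step 3: join A via merge
    card(P join A) = 5000*120/(8*3) = 25000
    cost = 4200 + 5000*13 + 120*7 + 5000 + 120 = 75160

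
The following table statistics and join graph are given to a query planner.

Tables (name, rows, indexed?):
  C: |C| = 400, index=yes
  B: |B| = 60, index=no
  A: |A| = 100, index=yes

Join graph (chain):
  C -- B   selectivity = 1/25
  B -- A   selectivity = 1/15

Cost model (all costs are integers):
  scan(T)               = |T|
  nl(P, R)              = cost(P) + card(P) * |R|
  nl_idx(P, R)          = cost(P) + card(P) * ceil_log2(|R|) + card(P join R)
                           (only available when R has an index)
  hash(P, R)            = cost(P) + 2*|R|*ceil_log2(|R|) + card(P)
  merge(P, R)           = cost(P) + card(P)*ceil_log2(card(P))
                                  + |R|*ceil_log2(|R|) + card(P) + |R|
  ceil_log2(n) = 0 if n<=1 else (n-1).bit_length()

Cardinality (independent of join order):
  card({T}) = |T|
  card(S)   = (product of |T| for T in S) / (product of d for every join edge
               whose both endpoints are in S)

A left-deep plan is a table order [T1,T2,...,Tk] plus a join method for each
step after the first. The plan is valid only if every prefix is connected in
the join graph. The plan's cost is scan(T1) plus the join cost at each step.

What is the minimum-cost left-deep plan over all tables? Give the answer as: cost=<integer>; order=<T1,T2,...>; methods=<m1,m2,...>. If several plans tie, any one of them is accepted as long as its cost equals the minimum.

Selinger DP (subsets sized 1..n):
  {C}: scan cost=400, card=400
  {B}: scan cost=60, card=60
  {A}: scan cost=100, card=100
  {BC}: card=960; try (B,hash)→1520, (C,nl_idx)→1560, (C,merge)→4480, (B,merge)→4820, (C,hash)→7320, (C,nl)→24060 …(+1); best=1520 via (B,hash)
  {AB}: card=400; try (A,nl_idx)→880, (B,hash)→920, (A,merge)→1280, (B,merge)→1320, (A,hash)→1520, (A,nl)→6060 …(+1); best=880 via (A,nl_idx)
  {ABC}: card=6400; try (A,hash)→3880, (C,hash)→8480, (C,merge)→8880, (C,nl_idx)→10880, (A,merge)→12880, (A,nl_idx)→14640 …(+2); best=3880 via (A,hash)

cost=3880; order=C,B,A; methods=hash,hash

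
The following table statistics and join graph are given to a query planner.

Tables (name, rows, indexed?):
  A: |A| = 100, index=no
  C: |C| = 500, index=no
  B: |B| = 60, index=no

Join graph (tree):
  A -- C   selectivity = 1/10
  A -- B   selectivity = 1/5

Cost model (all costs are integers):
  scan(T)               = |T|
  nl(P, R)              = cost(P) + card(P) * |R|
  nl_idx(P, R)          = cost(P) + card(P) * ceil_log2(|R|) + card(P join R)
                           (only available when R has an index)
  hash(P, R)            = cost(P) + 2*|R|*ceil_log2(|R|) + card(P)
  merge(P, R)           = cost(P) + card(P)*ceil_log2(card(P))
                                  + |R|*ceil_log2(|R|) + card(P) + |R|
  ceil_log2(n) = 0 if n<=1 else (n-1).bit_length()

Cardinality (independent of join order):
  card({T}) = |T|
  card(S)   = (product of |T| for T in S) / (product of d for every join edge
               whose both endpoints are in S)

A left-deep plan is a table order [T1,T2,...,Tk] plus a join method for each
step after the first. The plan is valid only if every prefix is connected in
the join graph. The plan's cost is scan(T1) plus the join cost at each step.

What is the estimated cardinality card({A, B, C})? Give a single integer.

Tables in S: A(100), B(60), C(500)
Edges inside S: A-C(d=10), A-B(d=5)
numerator = 100 * 60 * 500 = 3000000
denominator = 10 * 5 = 50
card(S) = 3000000 / 50 = 60000

60000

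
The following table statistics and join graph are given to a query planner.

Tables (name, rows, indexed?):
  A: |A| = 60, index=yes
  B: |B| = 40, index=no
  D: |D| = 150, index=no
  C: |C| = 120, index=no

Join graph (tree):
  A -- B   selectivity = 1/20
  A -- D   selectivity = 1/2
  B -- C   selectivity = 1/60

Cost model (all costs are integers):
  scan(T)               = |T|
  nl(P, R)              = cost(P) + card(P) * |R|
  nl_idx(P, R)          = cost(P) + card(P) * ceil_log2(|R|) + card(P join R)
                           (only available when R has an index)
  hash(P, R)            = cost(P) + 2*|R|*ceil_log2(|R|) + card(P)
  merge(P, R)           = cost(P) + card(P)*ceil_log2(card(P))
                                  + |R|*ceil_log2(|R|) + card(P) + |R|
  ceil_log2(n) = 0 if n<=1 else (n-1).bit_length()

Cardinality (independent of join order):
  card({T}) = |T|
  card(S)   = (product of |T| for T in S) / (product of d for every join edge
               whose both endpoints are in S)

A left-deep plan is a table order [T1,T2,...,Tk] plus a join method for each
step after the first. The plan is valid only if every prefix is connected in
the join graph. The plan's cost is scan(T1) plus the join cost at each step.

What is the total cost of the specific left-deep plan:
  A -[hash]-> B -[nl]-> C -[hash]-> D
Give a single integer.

17640

step 1: scan A: cost=60, card=60
step 2: join B via hash
    card(P join B) = 60*40/(20) = 120
    cost = 60 + 2*40*6 + 60 = 600
step 3: join C via nl
    card(P join C) = 120*120/(60) = 240
    cost = 600 + 120*120 = 15000
step 4: join D via hash
    card(P join D) = 240*150/(2) = 18000
    cost = 15000 + 2*150*8 + 240 = 17640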